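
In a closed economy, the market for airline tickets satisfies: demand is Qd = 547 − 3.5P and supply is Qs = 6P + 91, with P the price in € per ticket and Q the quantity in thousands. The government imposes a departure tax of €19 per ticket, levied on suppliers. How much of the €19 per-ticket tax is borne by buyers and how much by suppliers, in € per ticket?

Buyers bear €12 per ticket; suppliers bear €7 per ticket.

Without the tax, 547 − 3.5P = 6P + 91 gives 9.5P = 456, so P* = €48 and Q* = 379.
With the tax collected from suppliers, supply shifts: Qs = 6(P − 19) + 91.
Solving gives Q = 337 with buyers paying €60 and suppliers receiving €41 (the €19 wedge).
Burden on buyers: €12; on suppliers: €7. (They sum to €19.)
The less price-elastic side of the market bears the larger share of a per-unit tax.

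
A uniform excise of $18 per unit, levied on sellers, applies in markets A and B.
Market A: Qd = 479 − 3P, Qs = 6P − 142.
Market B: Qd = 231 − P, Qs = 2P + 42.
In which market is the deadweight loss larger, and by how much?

Market A, by $216.

Market A: pre-tax P* = $69, Q* = 272; post-tax Q = 236; deadweight loss = $324.
Market B: pre-tax P* = $63, Q* = 168; post-tax Q = 156; deadweight loss = $108.
Difference: $324 vs $108 → market A is larger by $216.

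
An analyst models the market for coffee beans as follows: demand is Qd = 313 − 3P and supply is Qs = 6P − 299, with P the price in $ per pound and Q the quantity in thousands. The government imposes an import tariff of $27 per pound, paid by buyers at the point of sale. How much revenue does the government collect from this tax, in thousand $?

Without the tax, 313 − 3P = 6P − 299 gives 9P = 612, so P* = $68 and Q* = 109.
With the tax collected from buyers, demand (in seller-price terms) shifts: Qd = 313 − 3(P + 27).
Solving gives Q = 55 with buyers paying $86 and suppliers receiving $59 (the $27 wedge).
Revenue = t · Q = 27 · 55 = $1485.

Tax revenue = $1485 thousand.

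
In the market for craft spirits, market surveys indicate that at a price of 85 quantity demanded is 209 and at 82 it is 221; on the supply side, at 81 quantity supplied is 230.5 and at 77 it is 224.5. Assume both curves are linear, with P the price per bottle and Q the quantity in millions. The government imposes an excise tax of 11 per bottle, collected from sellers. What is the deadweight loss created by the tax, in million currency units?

Deadweight loss = 66 million.

Demand slope: (221 − 209)/(82 − 85) = -4, so Qd = 549 − 4P.
Supply slope: (224.5 − 230.5)/(77 − 81) = 1.5, so Qs = 1.5P + 109.
Without the tax, 549 − 4P = 1.5P + 109 gives 5.5P = 440, so P* = 80 and Q* = 229.
With the tax collected from sellers, supply shifts: Qs = 1.5(P − 11) + 109.
New equilibrium: buyers pay 83, sellers receive 72, Q = 217. (Wedge: Pb − Ps = 11.)
Quantity falls by |ΔQ| = |229 − 217| = 12.
DWL = ½ · t · |ΔQ| = ½ · 11 · 12 = 66.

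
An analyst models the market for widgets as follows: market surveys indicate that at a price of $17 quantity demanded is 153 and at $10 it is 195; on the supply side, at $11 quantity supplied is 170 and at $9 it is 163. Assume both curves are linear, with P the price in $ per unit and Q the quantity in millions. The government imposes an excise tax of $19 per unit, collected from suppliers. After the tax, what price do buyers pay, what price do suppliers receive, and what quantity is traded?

Buyers pay $20; suppliers receive $1; quantity = 135.

Demand slope: (195 − 153)/(10 − 17) = -6, so Qd = 255 − 6P.
Supply slope: (163 − 170)/(9 − 11) = 3.5, so Qs = 3.5P + 131.5.
Before the tax: set 255 − 6P = 3.5P + 131.5 → P* = $13, Q* = 177.
With the tax collected from suppliers, supply shifts: Qs = 3.5(P − 19) + 131.5.
New equilibrium: buyers pay $20, suppliers receive $1, Q = 135. (Wedge: Pb − Ps = 19.)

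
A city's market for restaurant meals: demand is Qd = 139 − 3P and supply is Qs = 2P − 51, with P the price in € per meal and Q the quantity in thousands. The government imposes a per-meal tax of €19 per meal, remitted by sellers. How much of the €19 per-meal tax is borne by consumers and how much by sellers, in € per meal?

Consumers bear €7.6 per meal; sellers bear €11.4 per meal.

Before the tax: set 139 − 3P = 2P − 51 → P* = €38, Q* = 25.
With the tax collected from sellers, supply shifts: Qs = 2(P − 19) − 51.
New equilibrium: consumers pay €45.6, sellers receive €26.6, Q = 2.2. (Wedge: Pb − Ps = 19.)
Burden on consumers: €7.6; on sellers: €11.4. (They sum to €19.)
The less price-elastic side of the market bears the larger share of a per-unit tax.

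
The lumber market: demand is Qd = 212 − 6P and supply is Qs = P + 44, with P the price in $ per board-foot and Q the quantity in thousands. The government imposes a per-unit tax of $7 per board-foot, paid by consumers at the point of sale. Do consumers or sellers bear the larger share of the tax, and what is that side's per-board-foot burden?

Sellers bear the larger share: $6 per board-foot.

Without the tax, 212 − 6P = P + 44 gives 7P = 168, so P* = $24 and Q* = 68.
With the tax collected from consumers, demand (in seller-price terms) shifts: Qd = 212 − 6(P + 7).
New equilibrium: consumers pay $25, sellers receive $18, Q = 62. (Wedge: Pb − Ps = 7.)
Per-board-foot burden: consumers $1, sellers $6.
Sellers take the larger share because supply is less price-elastic here (demand slope 6 vs supply slope 1).
The less price-elastic side of the market bears the larger share of a per-unit tax.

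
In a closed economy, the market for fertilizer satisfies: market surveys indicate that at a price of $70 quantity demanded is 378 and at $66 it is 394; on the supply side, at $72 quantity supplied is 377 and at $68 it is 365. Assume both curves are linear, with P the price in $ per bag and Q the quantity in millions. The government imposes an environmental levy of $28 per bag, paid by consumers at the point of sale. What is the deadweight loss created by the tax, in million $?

Demand slope: (394 − 378)/(66 − 70) = -4, so Qd = 658 − 4P.
Supply slope: (365 − 377)/(68 − 72) = 3, so Qs = 3P + 161.
Without the tax, 658 − 4P = 3P + 161 gives 7P = 497, so P* = $71 and Q* = 374.
With the tax collected from consumers, demand (in seller-price terms) shifts: Qd = 658 − 4(P + 28).
New equilibrium: consumers pay $83, producers receive $55, Q = 326. (Wedge: Pb − Ps = 28.)
Quantity falls by |ΔQ| = |374 − 326| = 48.
DWL = ½ · t · |ΔQ| = ½ · 28 · 48 = $672.

Deadweight loss = $672 million.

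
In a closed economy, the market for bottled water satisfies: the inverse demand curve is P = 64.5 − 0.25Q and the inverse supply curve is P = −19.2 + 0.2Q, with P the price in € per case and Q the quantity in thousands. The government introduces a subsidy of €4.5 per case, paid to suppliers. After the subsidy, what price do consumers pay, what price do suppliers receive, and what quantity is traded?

Inverting to Q(P) form: Qd = 258 − 4P; Qs = 5P + 96.
Before the subsidy: set 258 − 4P = 5P + 96 → P* = €18, Q* = 186.
With a per-unit subsidy paid to suppliers, each receives P + 4.5 per unit sold, so supply becomes Qs = 5(P + 4.5) + 96.
Solving gives Q = 196 with consumers paying €15.5 and suppliers receiving €20 (the €4.5 wedge).

Consumers pay €15.5; suppliers receive €20; quantity = 196.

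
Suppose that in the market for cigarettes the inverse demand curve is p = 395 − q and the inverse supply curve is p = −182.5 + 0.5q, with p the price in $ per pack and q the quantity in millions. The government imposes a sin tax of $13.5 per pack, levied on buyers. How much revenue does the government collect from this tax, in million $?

Tax revenue = $5076 million.

Rewrite in direct form: qd = 395 − p and qs = 2p + 365.
Before the tax: set 395 − p = 2p + 365 → p* = $10, q* = 385.
With the tax collected from buyers, demand (in seller-price terms) shifts: qd = 395 − (p + 13.5).
New equilibrium: buyers pay $19, sellers receive $5.5, q = 376. (Wedge: pb − ps = 13.5.)
Revenue = t · Q = 13.5 · 376 = $5076.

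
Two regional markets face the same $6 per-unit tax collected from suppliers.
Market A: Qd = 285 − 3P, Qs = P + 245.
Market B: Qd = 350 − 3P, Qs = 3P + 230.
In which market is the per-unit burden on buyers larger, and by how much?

Market A: pre-tax P* = $10, Q* = 255; post-tax Q = 250.5; per-unit burden on buyers = $1.5.
Market B: pre-tax P* = $20, Q* = 290; post-tax Q = 281; per-unit burden on buyers = $3.
Difference: $1.5 vs $3 → market B is larger by $1.5.

Market B, by $1.5.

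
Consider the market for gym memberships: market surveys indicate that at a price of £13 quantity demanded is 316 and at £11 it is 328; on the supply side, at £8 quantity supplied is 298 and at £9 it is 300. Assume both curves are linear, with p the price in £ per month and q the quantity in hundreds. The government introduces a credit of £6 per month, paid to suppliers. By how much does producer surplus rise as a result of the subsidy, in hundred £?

Demand slope: (328 − 316)/(11 − 13) = -6, so qd = 394 − 6p.
Supply slope: (300 − 298)/(9 − 8) = 2, so qs = 2p + 282.
Without the subsidy, 394 − 6p = 2p + 282 gives 8p = 112, so p* = £14 and q* = 310.
With a per-unit subsidy paid to suppliers, each receives p + 6 per unit sold, so supply becomes qs = 2(p + 6) + 282.
Solving gives q = 319 with consumers paying £12.5 and suppliers receiving £18.5 (the £6 wedge).
ΔPS is the trapezoid between Q = 319 and Q = 310 of height £4.5: ½ · (310 + 319) · 4.5 = £1415.25.

Producer surplus rises by £1415.25 hundred.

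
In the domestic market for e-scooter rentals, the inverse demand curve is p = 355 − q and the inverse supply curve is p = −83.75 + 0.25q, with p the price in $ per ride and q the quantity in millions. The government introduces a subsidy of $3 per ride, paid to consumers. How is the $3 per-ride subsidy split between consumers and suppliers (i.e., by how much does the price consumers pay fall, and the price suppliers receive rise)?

Rewrite in direct form: qd = 355 − p and qs = 4p + 335.
Before the subsidy: set 355 − p = 4p + 335 → p* = $4, q* = 351.
With a per-unit subsidy paid to consumers, each effectively pays p − 3, so demand becomes qd = 355 − (p − 3).
Solving gives q = 353.4 with consumers paying $1.6 and suppliers receiving $4.6 (the $3 wedge).
Gain to consumers: $2.4; to suppliers: $0.6. (They sum to $3.)

Consumers gain $2.4 per ride; suppliers gain $0.6 per ride.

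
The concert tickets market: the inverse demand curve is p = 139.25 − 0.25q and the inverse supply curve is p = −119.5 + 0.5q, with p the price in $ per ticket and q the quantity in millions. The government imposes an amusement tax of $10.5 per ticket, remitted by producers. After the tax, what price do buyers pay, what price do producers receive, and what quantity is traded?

Buyers pay $56.5; producers receive $46; quantity = 331.

Rewrite in direct form: qd = 557 − 4p and qs = 2p + 239.
Before the tax: set 557 − 4p = 2p + 239 → p* = $53, q* = 345.
With the tax collected from producers, supply shifts: qs = 2(p − 10.5) + 239.
Solving gives q = 331 with buyers paying $56.5 and producers receiving $46 (the $10.5 wedge).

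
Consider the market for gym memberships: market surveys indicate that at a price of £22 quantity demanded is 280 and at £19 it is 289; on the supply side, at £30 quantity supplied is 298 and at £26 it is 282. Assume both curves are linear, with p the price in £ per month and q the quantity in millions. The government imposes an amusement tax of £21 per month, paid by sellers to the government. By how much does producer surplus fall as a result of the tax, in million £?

Producer surplus falls by £2304 million.

Demand slope: (289 − 280)/(19 − 22) = -3, so qd = 346 − 3p.
Supply slope: (282 − 298)/(26 − 30) = 4, so qs = 4p + 178.
Without the tax, 346 − 3p = 4p + 178 gives 7p = 168, so p* = £24 and q* = 274.
With the tax collected from sellers, supply shifts: qs = 4(p − 21) + 178.
Solving gives q = 238 with buyers paying £36 and sellers receiving £15 (the £21 wedge).
ΔPS is the trapezoid between Q = 238 and Q = 274 of height £9: ½ · (274 + 238) · 9 = £2304.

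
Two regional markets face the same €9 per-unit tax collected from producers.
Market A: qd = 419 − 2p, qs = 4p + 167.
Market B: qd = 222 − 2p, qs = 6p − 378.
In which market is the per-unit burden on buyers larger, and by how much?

Market B, by €0.75.

Market A: pre-tax p* = €42, q* = 335; post-tax q = 323; per-unit burden on buyers = €6.
Market B: pre-tax p* = €75, q* = 72; post-tax q = 58.5; per-unit burden on buyers = €6.75.
Difference: €6 vs €6.75 → market B is larger by €0.75.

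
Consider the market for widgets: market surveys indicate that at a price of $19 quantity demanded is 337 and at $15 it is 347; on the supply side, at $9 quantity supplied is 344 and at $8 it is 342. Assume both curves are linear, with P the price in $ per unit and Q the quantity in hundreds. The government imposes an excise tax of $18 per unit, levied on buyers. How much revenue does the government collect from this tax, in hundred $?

Demand slope: (347 − 337)/(15 − 19) = -2.5, so Qd = 384.5 − 2.5P.
Supply slope: (342 − 344)/(8 − 9) = 2, so Qs = 2P + 326.
Without the tax, 384.5 − 2.5P = 2P + 326 gives 4.5P = 58.5, so P* = $13 and Q* = 352.
With the tax collected from buyers, demand (in seller-price terms) shifts: Qd = 384.5 − 2.5(P + 18).
Solving gives Q = 332 with buyers paying $21 and producers receiving $3 (the $18 wedge).
Revenue = t · Q = 18 · 332 = $5976.

Tax revenue = $5976 hundred.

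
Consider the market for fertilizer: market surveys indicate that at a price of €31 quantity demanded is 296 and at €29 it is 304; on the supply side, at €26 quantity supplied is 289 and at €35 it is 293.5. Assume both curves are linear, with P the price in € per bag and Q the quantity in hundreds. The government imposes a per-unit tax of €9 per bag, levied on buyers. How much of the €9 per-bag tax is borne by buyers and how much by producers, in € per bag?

Demand slope: (304 − 296)/(29 − 31) = -4, so Qd = 420 − 4P.
Supply slope: (293.5 − 289)/(35 − 26) = 0.5, so Qs = 0.5P + 276.
Without the tax, 420 − 4P = 0.5P + 276 gives 4.5P = 144, so P* = €32 and Q* = 292.
With the tax collected from buyers, demand (in seller-price terms) shifts: Qd = 420 − 4(P + 9).
Solving gives Q = 288 with buyers paying €33 and producers receiving €24 (the €9 wedge).
Burden on buyers: €1; on producers: €8. (They sum to €9.)
The less price-elastic side of the market bears the larger share of a per-unit tax.

Buyers bear €1 per bag; producers bear €8 per bag.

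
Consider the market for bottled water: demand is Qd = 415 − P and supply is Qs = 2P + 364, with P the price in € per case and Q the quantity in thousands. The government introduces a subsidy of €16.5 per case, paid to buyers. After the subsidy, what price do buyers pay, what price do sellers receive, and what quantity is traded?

Without the subsidy, 415 − P = 2P + 364 gives 3P = 51, so P* = €17 and Q* = 398.
With a per-unit subsidy paid to buyers, each effectively pays P − 16.5, so demand becomes Qd = 415 − (P − 16.5).
New equilibrium: buyers pay €6, sellers receive €22.5, Q = 409. (Wedge: Pb − Ps = −16.5.)

Buyers pay €6; sellers receive €22.5; quantity = 409.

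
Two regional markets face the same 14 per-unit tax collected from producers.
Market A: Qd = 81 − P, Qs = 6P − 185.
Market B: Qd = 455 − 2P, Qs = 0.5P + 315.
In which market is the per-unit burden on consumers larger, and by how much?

Market A: pre-tax P* = 38, Q* = 43; post-tax Q = 31; per-unit burden on consumers = 12.
Market B: pre-tax P* = 56, Q* = 343; post-tax Q = 337.4; per-unit burden on consumers = 2.8.
Difference: 12 vs 2.8 → market A is larger by 9.2.

Market A, by 9.2.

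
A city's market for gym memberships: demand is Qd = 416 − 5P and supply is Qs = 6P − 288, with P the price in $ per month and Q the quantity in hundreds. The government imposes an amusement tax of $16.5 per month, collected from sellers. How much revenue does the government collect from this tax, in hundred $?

Tax revenue = $841.5 hundred.

Before the tax: set 416 − 5P = 6P − 288 → P* = $64, Q* = 96.
With the tax collected from sellers, supply shifts: Qs = 6(P − 16.5) − 288.
Solving gives Q = 51 with consumers paying $73 and sellers receiving $56.5 (the $16.5 wedge).
Revenue = t · Q = 16.5 · 51 = $841.5.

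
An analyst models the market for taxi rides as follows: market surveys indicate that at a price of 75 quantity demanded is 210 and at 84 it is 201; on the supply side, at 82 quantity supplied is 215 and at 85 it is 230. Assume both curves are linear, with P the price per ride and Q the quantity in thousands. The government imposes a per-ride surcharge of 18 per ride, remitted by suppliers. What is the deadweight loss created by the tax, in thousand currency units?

Deadweight loss = 135 thousand.

Demand slope: (201 − 210)/(84 − 75) = -1, so Qd = 285 − P.
Supply slope: (230 − 215)/(85 − 82) = 5, so Qs = 5P − 195.
Without the tax, 285 − P = 5P − 195 gives 6P = 480, so P* = 80 and Q* = 205.
With the tax collected from suppliers, supply shifts: Qs = 5(P − 18) − 195.
New equilibrium: buyers pay 95, suppliers receive 77, Q = 190. (Wedge: Pb − Ps = 18.)
Quantity falls by |ΔQ| = |205 − 190| = 15.
DWL = ½ · t · |ΔQ| = ½ · 18 · 15 = 135.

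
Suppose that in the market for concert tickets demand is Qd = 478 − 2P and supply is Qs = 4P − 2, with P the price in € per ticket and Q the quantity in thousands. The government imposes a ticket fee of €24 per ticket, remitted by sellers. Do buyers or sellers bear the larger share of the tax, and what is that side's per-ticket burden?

Before the tax: set 478 − 2P = 4P − 2 → P* = €80, Q* = 318.
With the tax collected from sellers, supply shifts: Qs = 4(P − 24) − 2.
New equilibrium: buyers pay €96, sellers receive €72, Q = 286. (Wedge: Pb − Ps = 24.)
Per-ticket burden: buyers €16, sellers €8.
Buyers take the larger share because demand is less price-elastic here (demand slope 2 vs supply slope 4).

Buyers bear the larger share: €16 per ticket.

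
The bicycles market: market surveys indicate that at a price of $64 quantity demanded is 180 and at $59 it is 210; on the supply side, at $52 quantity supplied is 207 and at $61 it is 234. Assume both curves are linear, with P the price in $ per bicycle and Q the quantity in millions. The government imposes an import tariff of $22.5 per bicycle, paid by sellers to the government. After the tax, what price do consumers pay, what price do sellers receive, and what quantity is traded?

Demand slope: (210 − 180)/(59 − 64) = -6, so Qd = 564 − 6P.
Supply slope: (234 − 207)/(61 − 52) = 3, so Qs = 3P + 51.
Before the tax: set 564 − 6P = 3P + 51 → P* = $57, Q* = 222.
With the tax collected from sellers, supply shifts: Qs = 3(P − 22.5) + 51.
New equilibrium: consumers pay $64.5, sellers receive $42, Q = 177. (Wedge: Pb − Ps = 22.5.)

Consumers pay $64.5; sellers receive $42; quantity = 177.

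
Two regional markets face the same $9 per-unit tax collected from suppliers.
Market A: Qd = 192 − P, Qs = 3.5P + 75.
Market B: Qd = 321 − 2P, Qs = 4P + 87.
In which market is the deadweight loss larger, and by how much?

Market B, by $22.5.

Market A: pre-tax P* = $26, Q* = 166; post-tax Q = 159; deadweight loss = $31.5.
Market B: pre-tax P* = $39, Q* = 243; post-tax Q = 231; deadweight loss = $54.
Difference: $31.5 vs $54 → market B is larger by $22.5.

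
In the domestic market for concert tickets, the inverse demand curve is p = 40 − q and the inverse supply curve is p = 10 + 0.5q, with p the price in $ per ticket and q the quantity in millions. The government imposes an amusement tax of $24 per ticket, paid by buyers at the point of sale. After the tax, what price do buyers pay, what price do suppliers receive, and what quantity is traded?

Inverting to q(p) form: qd = 40 − p; qs = 2p − 20.
Without the tax, 40 − p = 2p − 20 gives 3p = 60, so p* = $20 and q* = 20.
With the tax collected from buyers, demand (in seller-price terms) shifts: qd = 40 − (p + 24).
New equilibrium: buyers pay $36, suppliers receive $12, q = 4. (Wedge: pb − ps = 24.)
The less price-elastic side of the market bears the larger share of a per-unit tax.

Buyers pay $36; suppliers receive $12; quantity = 4.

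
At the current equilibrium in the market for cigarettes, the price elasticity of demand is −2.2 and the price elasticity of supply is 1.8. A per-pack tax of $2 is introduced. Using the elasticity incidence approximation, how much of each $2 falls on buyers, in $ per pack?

Buyers bear ≈ $0.9 per pack.

Incidence ratio: buyers' share ≈ εs / (εs + |εd|) = 1.8 / (1.8 + 2.2) = 0.45.
So buyers bear ≈ 0.45 × $2 = $0.9; suppliers bear $1.1.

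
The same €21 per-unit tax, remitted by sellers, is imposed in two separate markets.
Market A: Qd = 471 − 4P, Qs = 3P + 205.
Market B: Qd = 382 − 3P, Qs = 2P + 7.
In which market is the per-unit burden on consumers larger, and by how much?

Market A, by €0.6.

Market A: pre-tax P* = €38, Q* = 319; post-tax Q = 283; per-unit burden on consumers = €9.
Market B: pre-tax P* = €75, Q* = 157; post-tax Q = 131.8; per-unit burden on consumers = €8.4.
Difference: €9 vs €8.4 → market A is larger by €0.6.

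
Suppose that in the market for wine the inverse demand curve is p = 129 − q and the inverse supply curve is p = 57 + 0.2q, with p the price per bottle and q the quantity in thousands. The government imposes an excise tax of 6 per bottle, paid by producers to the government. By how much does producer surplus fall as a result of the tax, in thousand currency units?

Producer surplus falls by 57.5 thousand.

Inverting to q(p) form: qd = 129 − p; qs = 5p − 285.
Without the tax, 129 − p = 5p − 285 gives 6p = 414, so p* = 69 and q* = 60.
With the tax collected from producers, supply shifts: qs = 5(p − 6) − 285.
New equilibrium: buyers pay 74, producers receive 68, q = 55. (Wedge: pb − ps = 6.)
ΔPS is the trapezoid between Q = 55 and Q = 60 of height 1: ½ · (60 + 55) · 1 = 57.5.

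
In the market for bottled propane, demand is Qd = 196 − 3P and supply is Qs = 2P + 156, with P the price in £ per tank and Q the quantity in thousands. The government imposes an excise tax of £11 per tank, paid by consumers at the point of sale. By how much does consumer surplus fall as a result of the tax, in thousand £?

Without the tax, 196 − 3P = 2P + 156 gives 5P = 40, so P* = £8 and Q* = 172.
With the tax collected from consumers, demand (in seller-price terms) shifts: Qd = 196 − 3(P + 11).
Solving gives Q = 158.8 with consumers paying £12.4 and suppliers receiving £1.4 (the £11 wedge).
ΔCS is the trapezoid between Q = 158.8 and Q = 172 of height £4.4: ½ · (172 + 158.8) · 4.4 = £727.76.

Consumer surplus falls by £727.76 thousand.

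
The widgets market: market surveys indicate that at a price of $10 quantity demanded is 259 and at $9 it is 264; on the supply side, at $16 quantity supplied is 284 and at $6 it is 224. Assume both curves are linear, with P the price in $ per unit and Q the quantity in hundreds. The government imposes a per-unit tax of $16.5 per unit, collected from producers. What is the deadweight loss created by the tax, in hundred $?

Deadweight loss = $371.25 hundred.

Demand slope: (264 − 259)/(9 − 10) = -5, so Qd = 309 − 5P.
Supply slope: (224 − 284)/(6 − 16) = 6, so Qs = 6P + 188.
Without the tax, 309 − 5P = 6P + 188 gives 11P = 121, so P* = $11 and Q* = 254.
With the tax collected from producers, supply shifts: Qs = 6(P − 16.5) + 188.
Solving gives Q = 209 with consumers paying $20 and producers receiving $3.5 (the $16.5 wedge).
Quantity falls by |ΔQ| = |254 − 209| = 45.
DWL = ½ · t · |ΔQ| = ½ · 16.5 · 45 = $371.25.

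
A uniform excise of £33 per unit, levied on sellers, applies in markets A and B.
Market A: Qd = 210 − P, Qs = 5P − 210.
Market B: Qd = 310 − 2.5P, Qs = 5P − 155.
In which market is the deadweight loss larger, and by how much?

Market B, by £453.75.

Market A: pre-tax P* = £70, Q* = 140; post-tax Q = 112.5; deadweight loss = £453.75.
Market B: pre-tax P* = £62, Q* = 155; post-tax Q = 100; deadweight loss = £907.5.
Difference: £453.75 vs £907.5 → market B is larger by £453.75.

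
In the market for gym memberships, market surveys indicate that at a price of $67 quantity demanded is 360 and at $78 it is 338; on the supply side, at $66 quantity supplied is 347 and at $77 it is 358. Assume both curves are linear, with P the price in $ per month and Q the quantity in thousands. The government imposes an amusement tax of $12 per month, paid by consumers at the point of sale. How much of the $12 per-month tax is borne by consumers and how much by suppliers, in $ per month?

Consumers bear $4 per month; suppliers bear $8 per month.

Demand slope: (338 − 360)/(78 − 67) = -2, so Qd = 494 − 2P.
Supply slope: (358 − 347)/(77 − 66) = 1, so Qs = P + 281.
Before the tax: set 494 − 2P = P + 281 → P* = $71, Q* = 352.
With the tax collected from consumers, demand (in seller-price terms) shifts: Qd = 494 − 2(P + 12).
New equilibrium: consumers pay $75, suppliers receive $63, Q = 344. (Wedge: Pb − Ps = 12.)
Burden on consumers: $4; on suppliers: $8. (They sum to $12.)
The less price-elastic side of the market bears the larger share of a per-unit tax.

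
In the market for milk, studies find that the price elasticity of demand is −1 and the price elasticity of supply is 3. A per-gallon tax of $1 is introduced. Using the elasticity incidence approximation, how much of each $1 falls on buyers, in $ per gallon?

Incidence ratio: buyers' share ≈ εs / (εs + |εd|) = 3 / (3 + 1) = 0.75.
So buyers bear ≈ 0.75 × $1 = $0.75; sellers bear $0.25.

Buyers bear ≈ $0.75 per gallon.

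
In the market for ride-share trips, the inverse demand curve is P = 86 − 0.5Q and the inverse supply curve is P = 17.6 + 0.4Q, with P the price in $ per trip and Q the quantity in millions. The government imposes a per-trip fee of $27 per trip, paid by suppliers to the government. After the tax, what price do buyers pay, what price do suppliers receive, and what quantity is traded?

Inverting to Q(P) form: Qd = 172 − 2P; Qs = 2.5P − 44.
Without the tax, 172 − 2P = 2.5P − 44 gives 4.5P = 216, so P* = $48 and Q* = 76.
With the tax collected from suppliers, supply shifts: Qs = 2.5(P − 27) − 44.
Solving gives Q = 46 with buyers paying $63 and suppliers receiving $36 (the $27 wedge).

Buyers pay $63; suppliers receive $36; quantity = 46.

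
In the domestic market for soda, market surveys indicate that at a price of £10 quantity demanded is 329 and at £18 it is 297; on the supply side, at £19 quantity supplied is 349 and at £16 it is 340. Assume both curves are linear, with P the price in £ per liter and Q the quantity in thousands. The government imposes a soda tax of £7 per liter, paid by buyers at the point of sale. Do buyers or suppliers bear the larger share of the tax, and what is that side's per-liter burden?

Demand slope: (297 − 329)/(18 − 10) = -4, so Qd = 369 − 4P.
Supply slope: (340 − 349)/(16 − 19) = 3, so Qs = 3P + 292.
Without the tax, 369 − 4P = 3P + 292 gives 7P = 77, so P* = £11 and Q* = 325.
With the tax collected from buyers, demand (in seller-price terms) shifts: Qd = 369 − 4(P + 7).
New equilibrium: buyers pay £14, suppliers receive £7, Q = 313. (Wedge: Pb − Ps = 7.)
Per-liter burden: buyers £3, suppliers £4.
Suppliers take the larger share because supply is less price-elastic here (demand slope 4 vs supply slope 3).

Suppliers bear the larger share: £4 per liter.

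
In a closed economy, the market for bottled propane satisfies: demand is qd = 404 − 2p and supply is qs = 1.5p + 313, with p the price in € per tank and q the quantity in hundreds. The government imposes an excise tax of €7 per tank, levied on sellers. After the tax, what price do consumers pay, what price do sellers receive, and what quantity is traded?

Consumers pay €29; sellers receive €22; quantity = 346.

Before the tax: set 404 − 2p = 1.5p + 313 → p* = €26, q* = 352.
With the tax collected from sellers, supply shifts: qs = 1.5(p − 7) + 313.
Solving gives q = 346 with consumers paying €29 and sellers receiving €22 (the €7 wedge).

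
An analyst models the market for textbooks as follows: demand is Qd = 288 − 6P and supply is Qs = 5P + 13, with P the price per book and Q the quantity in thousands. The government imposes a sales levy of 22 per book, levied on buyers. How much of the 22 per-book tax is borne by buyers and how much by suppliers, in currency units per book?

Before the tax: set 288 − 6P = 5P + 13 → P* = 25, Q* = 138.
With the tax collected from buyers, demand (in seller-price terms) shifts: Qd = 288 − 6(P + 22).
Solving gives Q = 78 with buyers paying 35 and suppliers receiving 13 (the 22 wedge).
Burden on buyers: 10; on suppliers: 12. (They sum to 22.)

Buyers bear 10 per book; suppliers bear 12 per book.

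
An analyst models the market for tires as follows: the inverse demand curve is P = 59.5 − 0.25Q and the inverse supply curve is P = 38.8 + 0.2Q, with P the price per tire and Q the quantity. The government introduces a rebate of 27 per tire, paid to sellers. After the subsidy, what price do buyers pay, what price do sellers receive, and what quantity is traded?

Buyers pay 33; sellers receive 60; quantity = 106.

Inverting to Q(P) form: Qd = 238 − 4P; Qs = 5P − 194.
Without the subsidy, 238 − 4P = 5P − 194 gives 9P = 432, so P* = 48 and Q* = 46.
With a per-unit subsidy paid to sellers, each receives P + 27 per unit sold, so supply becomes Qs = 5(P + 27) − 194.
New equilibrium: buyers pay 33, sellers receive 60, Q = 106. (Wedge: Pb − Ps = −27.)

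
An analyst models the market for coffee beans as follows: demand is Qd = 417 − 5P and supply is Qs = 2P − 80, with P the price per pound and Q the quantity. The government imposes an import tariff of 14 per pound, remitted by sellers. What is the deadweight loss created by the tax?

Deadweight loss = 140.

Before the tax: set 417 − 5P = 2P − 80 → P* = 71, Q* = 62.
With the tax collected from sellers, supply shifts: Qs = 2(P − 14) − 80.
Solving gives Q = 42 with buyers paying 75 and sellers receiving 61 (the 14 wedge).
Quantity falls by |ΔQ| = |62 − 42| = 20.
DWL = ½ · t · |ΔQ| = ½ · 14 · 20 = 140.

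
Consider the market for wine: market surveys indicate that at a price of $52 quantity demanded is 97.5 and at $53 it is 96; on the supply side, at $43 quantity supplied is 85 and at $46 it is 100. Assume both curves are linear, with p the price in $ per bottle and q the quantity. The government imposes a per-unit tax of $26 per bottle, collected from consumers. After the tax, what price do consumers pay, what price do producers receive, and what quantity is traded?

Consumers pay $67; producers receive $41; quantity = 75.

Demand slope: (96 − 97.5)/(53 − 52) = -1.5, so qd = 175.5 − 1.5p.
Supply slope: (100 − 85)/(46 − 43) = 5, so qs = 5p − 130.
Before the tax: set 175.5 − 1.5p = 5p − 130 → p* = $47, q* = 105.
With the tax collected from consumers, demand (in seller-price terms) shifts: qd = 175.5 − 1.5(p + 26).
Solving gives q = 75 with consumers paying $67 and producers receiving $41 (the $26 wedge).
The less price-elastic side of the market bears the larger share of a per-unit tax.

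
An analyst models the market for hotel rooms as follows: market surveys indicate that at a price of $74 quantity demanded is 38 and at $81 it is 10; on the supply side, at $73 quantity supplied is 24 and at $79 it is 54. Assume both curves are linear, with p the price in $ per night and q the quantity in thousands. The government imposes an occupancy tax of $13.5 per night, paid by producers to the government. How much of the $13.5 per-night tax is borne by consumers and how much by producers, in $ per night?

Consumers bear $7.5 per night; producers bear $6 per night.

Demand slope: (10 − 38)/(81 − 74) = -4, so qd = 334 − 4p.
Supply slope: (54 − 24)/(79 − 73) = 5, so qs = 5p − 341.
Before the tax: set 334 − 4p = 5p − 341 → p* = $75, q* = 34.
With the tax collected from producers, supply shifts: qs = 5(p − 13.5) − 341.
New equilibrium: consumers pay $82.5, producers receive $69, q = 4. (Wedge: pb − ps = 13.5.)
Burden on consumers: $7.5; on producers: $6. (They sum to $13.5.)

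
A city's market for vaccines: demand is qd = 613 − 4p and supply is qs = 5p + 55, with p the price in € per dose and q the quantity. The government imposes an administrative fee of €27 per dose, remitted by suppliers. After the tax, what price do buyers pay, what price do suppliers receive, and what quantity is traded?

Without the tax, 613 − 4p = 5p + 55 gives 9p = 558, so p* = €62 and q* = 365.
With the tax collected from suppliers, supply shifts: qs = 5(p − 27) + 55.
New equilibrium: buyers pay €77, suppliers receive €50, q = 305. (Wedge: pb − ps = 27.)
The less price-elastic side of the market bears the larger share of a per-unit tax.

Buyers pay €77; suppliers receive €50; quantity = 305.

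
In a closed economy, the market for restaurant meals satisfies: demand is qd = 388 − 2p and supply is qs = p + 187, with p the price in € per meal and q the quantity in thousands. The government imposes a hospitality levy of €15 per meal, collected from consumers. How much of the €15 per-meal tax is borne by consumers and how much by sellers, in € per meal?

Before the tax: set 388 − 2p = p + 187 → p* = €67, q* = 254.
With the tax collected from consumers, demand (in seller-price terms) shifts: qd = 388 − 2(p + 15).
Solving gives q = 244 with consumers paying €72 and sellers receiving €57 (the €15 wedge).
Burden on consumers: €5; on sellers: €10. (They sum to €15.)
The less price-elastic side of the market bears the larger share of a per-unit tax.

Consumers bear €5 per meal; sellers bear €10 per meal.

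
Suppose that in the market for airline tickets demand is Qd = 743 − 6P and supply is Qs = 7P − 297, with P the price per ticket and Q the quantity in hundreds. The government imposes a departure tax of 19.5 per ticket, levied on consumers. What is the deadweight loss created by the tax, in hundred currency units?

Without the tax, 743 − 6P = 7P − 297 gives 13P = 1040, so P* = 80 and Q* = 263.
With the tax collected from consumers, demand (in seller-price terms) shifts: Qd = 743 − 6(P + 19.5).
Solving gives Q = 200 with consumers paying 90.5 and producers receiving 71 (the 19.5 wedge).
Quantity falls by |ΔQ| = |263 − 200| = 63.
DWL = ½ · t · |ΔQ| = ½ · 19.5 · 63 = 614.25.

Deadweight loss = 614.25 hundred.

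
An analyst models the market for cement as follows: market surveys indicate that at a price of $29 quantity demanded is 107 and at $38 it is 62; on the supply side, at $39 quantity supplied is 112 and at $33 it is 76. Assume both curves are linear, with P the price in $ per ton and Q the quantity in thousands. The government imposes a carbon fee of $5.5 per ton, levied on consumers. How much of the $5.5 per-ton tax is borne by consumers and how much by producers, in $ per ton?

Demand slope: (62 − 107)/(38 − 29) = -5, so Qd = 252 − 5P.
Supply slope: (76 − 112)/(33 − 39) = 6, so Qs = 6P − 122.
Before the tax: set 252 − 5P = 6P − 122 → P* = $34, Q* = 82.
With the tax collected from consumers, demand (in seller-price terms) shifts: Qd = 252 − 5(P + 5.5).
Solving gives Q = 67 with consumers paying $37 and producers receiving $31.5 (the $5.5 wedge).
Burden on consumers: $3; on producers: $2.5. (They sum to $5.5.)
The less price-elastic side of the market bears the larger share of a per-unit tax.

Consumers bear $3 per ton; producers bear $2.5 per ton.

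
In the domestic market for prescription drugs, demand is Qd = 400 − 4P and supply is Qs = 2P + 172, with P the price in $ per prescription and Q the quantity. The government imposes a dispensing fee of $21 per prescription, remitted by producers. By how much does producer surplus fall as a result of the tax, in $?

Producer surplus falls by $3276.

Without the tax, 400 − 4P = 2P + 172 gives 6P = 228, so P* = $38 and Q* = 248.
With the tax collected from producers, supply shifts: Qs = 2(P − 21) + 172.
Solving gives Q = 220 with consumers paying $45 and producers receiving $24 (the $21 wedge).
ΔPS is the trapezoid between Q = 220 and Q = 248 of height $14: ½ · (248 + 220) · 14 = $3276.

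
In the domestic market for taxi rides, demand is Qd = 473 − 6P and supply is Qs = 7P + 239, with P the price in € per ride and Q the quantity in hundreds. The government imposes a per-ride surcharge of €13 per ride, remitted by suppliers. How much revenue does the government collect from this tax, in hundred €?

Before the tax: set 473 − 6P = 7P + 239 → P* = €18, Q* = 365.
With the tax collected from suppliers, supply shifts: Qs = 7(P − 13) + 239.
Solving gives Q = 323 with consumers paying €25 and suppliers receiving €12 (the €13 wedge).
Revenue = t · Q = 13 · 323 = €4199.

Tax revenue = €4199 hundred.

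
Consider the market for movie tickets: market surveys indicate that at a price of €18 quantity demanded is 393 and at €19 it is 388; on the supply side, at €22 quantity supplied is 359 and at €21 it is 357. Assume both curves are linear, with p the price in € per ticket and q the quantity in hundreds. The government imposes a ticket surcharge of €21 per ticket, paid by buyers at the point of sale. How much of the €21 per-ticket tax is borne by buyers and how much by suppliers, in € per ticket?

Demand slope: (388 − 393)/(19 − 18) = -5, so qd = 483 − 5p.
Supply slope: (357 − 359)/(21 − 22) = 2, so qs = 2p + 315.
Without the tax, 483 − 5p = 2p + 315 gives 7p = 168, so p* = €24 and q* = 363.
With the tax collected from buyers, demand (in seller-price terms) shifts: qd = 483 − 5(p + 21).
Solving gives q = 333 with buyers paying €30 and suppliers receiving €9 (the €21 wedge).
Burden on buyers: €6; on suppliers: €15. (They sum to €21.)

Buyers bear €6 per ticket; suppliers bear €15 per ticket.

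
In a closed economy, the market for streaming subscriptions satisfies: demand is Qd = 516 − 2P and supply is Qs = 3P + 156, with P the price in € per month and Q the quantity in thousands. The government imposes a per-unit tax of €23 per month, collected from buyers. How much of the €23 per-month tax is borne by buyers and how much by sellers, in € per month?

Without the tax, 516 − 2P = 3P + 156 gives 5P = 360, so P* = €72 and Q* = 372.
With the tax collected from buyers, demand (in seller-price terms) shifts: Qd = 516 − 2(P + 23).
Solving gives Q = 344.4 with buyers paying €85.8 and sellers receiving €62.8 (the €23 wedge).
Burden on buyers: €13.8; on sellers: €9.2. (They sum to €23.)
The less price-elastic side of the market bears the larger share of a per-unit tax.

Buyers bear €13.8 per month; sellers bear €9.2 per month.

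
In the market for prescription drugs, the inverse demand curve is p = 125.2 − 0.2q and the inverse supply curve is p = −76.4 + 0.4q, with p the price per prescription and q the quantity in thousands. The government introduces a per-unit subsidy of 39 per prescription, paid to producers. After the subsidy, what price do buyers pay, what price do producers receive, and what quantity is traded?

Inverting to q(p) form: qd = 626 − 5p; qs = 2.5p + 191.
Without the subsidy, 626 − 5p = 2.5p + 191 gives 7.5p = 435, so p* = 58 and q* = 336.
With a per-unit subsidy paid to producers, each receives p + 39 per unit sold, so supply becomes qs = 2.5(p + 39) + 191.
Solving gives q = 401 with buyers paying 45 and producers receiving 84 (the 39 wedge).

Buyers pay 45; producers receive 84; quantity = 401.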